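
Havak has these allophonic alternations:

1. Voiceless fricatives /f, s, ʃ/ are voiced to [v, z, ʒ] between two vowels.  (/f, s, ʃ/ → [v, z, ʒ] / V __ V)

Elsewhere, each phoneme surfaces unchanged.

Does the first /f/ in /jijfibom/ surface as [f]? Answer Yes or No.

/f/ (between /j/ and /i/) fails the environment for rule 1, so it stays [f].
The actual realization is [f], which matches [f].

Yes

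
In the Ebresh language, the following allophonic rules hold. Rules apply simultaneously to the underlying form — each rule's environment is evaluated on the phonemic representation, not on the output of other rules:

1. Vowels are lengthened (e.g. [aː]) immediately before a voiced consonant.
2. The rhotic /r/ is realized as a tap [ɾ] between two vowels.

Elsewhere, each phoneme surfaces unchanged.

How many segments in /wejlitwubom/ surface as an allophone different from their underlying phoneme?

3

Segments that undergo a rule: /e/ → [eː] (rule 1); /u/ → [uː] (rule 1); /o/ → [oː] (rule 1).
All other segments surface unchanged.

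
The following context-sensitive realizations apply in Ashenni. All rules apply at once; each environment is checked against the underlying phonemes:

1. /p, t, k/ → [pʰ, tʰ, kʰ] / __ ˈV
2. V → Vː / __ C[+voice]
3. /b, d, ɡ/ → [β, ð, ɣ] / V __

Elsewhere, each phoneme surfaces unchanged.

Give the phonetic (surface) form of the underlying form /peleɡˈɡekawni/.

[peːleːɣˈɡekaːwni]

/p/ (word-initial) fails the environment for rule 1, so it stays [p].
/e/ (between /p/ and /l/): before a voiced consonant, so rule 2 applies → [eː].
/l/ (between /e/ and /e/) is unaffected → [l].
/e/ (between /l/ and /ɡ/) occurs before a voiced consonant → [eː] by rule 2.
/ɡ/ — between /e/ and /ɡ/, immediately after a vowel — surfaces as [ɣ] (rule 3).
/ɡ/ — between /ɡ/ and /e/; rule 3 does not apply here → [ɡ].
/e/ — between /ɡ/ and /k/; rule 2 does not apply here → [e].
/k/ (between /e/ and /a/) fails the environment for rule 1, so it stays [k].
/a/ meets the environment for rule 2 (before a voiced consonant) → [aː].
/w/ (between /a/ and /n/): no rule targets it → [w].
/n/ — not in any rule's target class → [n].
/i/ (word-final): rule 2 targets it, but not before a voiced consonant → unchanged [i].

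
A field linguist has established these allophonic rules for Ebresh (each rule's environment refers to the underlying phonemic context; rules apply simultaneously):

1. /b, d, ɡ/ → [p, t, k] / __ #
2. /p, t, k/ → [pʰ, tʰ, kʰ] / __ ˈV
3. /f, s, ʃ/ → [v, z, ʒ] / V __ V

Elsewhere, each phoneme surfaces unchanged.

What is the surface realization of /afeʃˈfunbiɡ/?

/a/ (word-initial) is unaffected → [a].
/f/ (between /a/ and /e/) occurs between two vowels → [v] by rule 3.
/e/ (between /f/ and /ʃ/) is unaffected → [e].
/ʃ/ (between /e/ and /f/) fails the environment for rule 3, so it stays [ʃ].
/f/ — between /ʃ/ and /u/; rule 3 does not apply here → [f].
/u/ (between /f/ and /n/): no rule targets it → [u].
/n/ (between /u/ and /b/): no rule targets it → [n].
/b/ — between /n/ and /i/; rule 1 does not apply here → [b].
/i/ (between /b/ and /ɡ/): no rule targets it → [i].
/ɡ/ meets the environment for rule 1 (word-finally) → [k].

[aveʃˈfunbik]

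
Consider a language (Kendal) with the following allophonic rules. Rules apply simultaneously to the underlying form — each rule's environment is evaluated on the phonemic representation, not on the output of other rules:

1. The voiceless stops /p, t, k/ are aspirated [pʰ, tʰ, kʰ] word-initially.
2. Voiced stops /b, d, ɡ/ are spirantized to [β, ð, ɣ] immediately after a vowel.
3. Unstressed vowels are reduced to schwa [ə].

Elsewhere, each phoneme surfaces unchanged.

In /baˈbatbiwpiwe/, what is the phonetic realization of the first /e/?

/e/ meets the environment for rule 3 (in an unstressed syllable) → [ə].

[ə]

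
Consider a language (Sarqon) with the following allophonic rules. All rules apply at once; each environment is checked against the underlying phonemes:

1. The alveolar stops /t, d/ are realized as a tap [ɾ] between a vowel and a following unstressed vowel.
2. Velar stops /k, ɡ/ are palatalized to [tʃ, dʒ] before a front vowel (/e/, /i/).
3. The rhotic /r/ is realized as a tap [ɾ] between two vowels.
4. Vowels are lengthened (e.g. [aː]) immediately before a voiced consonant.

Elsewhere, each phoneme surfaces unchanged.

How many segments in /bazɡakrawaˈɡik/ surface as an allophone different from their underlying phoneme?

4

Segments that undergo a rule: /a/ → [aː] (rule 4); /a/ → [aː] (rule 4); /a/ → [aː] (rule 4); /ɡ/ → [dʒ] (rule 2).
All other segments surface unchanged.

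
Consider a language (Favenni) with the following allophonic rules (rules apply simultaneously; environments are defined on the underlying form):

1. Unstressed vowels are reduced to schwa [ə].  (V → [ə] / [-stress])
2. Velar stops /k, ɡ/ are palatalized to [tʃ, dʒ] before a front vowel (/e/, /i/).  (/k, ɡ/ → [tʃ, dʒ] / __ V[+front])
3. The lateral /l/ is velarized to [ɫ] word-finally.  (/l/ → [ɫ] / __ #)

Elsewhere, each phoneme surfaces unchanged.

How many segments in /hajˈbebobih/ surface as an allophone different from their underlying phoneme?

Segments that undergo a rule: /a/ → [ə] (rule 1); /o/ → [ə] (rule 1); /i/ → [ə] (rule 1).
All other segments surface unchanged.

3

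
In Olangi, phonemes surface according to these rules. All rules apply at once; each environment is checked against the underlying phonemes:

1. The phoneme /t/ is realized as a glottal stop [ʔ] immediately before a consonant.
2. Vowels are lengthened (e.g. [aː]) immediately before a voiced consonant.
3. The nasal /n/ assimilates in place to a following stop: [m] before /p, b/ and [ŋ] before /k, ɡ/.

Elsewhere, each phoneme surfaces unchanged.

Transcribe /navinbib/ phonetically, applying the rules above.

[naːviːmbiːb]

/n/ — word-initial; rule 3 does not apply here → [n].
/a/ (between /n/ and /v/): before a voiced consonant, so rule 2 applies → [aː].
/v/ (between /a/ and /i/): no rule targets it → [v].
/i/ (between /v/ and /n/) occurs before a voiced consonant → [iː] by rule 2.
/n/ (between /i/ and /b/) occurs before a labial or velar stop → [m] by rule 3.
/b/ stays [b].
Rule 2 applies to /i/ (between /b/ and /b/: before a voiced consonant) → [iː].
/b/ stays [b].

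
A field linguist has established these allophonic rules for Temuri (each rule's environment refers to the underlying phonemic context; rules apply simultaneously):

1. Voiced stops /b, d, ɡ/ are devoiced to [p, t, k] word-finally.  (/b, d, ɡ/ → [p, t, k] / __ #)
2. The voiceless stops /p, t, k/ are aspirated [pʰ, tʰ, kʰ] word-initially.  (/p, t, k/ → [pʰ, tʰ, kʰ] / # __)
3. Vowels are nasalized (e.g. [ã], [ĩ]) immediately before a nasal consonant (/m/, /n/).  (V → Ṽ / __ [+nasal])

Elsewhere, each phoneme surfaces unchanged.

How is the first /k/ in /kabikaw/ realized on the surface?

[kʰ]

/k/ (word-initial) occurs word-initially → [kʰ] by rule 2.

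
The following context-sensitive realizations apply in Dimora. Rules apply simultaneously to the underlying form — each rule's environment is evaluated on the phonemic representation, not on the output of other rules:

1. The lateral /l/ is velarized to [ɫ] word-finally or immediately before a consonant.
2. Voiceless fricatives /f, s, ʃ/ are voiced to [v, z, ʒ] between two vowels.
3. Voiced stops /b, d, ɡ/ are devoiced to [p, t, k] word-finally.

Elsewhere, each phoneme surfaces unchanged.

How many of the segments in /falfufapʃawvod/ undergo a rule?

Segments that undergo a rule: /l/ → [ɫ] (rule 1); /f/ → [v] (rule 2); /d/ → [t] (rule 3).
All other segments surface unchanged.

3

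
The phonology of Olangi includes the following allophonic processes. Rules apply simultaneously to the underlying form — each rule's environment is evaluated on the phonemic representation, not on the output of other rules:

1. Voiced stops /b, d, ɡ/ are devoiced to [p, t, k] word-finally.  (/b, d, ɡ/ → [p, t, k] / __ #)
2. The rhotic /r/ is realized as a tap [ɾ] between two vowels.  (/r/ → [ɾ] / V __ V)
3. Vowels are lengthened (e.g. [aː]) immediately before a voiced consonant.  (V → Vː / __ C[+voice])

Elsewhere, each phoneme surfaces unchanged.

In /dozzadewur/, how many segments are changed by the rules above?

4

Segments that undergo a rule: /o/ → [oː] (rule 3); /a/ → [aː] (rule 3); /e/ → [eː] (rule 3); /u/ → [uː] (rule 3).
All other segments surface unchanged.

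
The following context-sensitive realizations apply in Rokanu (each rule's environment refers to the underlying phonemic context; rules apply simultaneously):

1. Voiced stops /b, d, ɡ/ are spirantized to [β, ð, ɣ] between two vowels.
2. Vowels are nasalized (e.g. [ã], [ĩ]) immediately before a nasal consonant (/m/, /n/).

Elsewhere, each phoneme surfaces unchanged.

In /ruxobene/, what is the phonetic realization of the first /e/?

Rule 2 applies to /e/ (between /b/ and /n/: before a nasal consonant) → [ẽ].

[ẽ]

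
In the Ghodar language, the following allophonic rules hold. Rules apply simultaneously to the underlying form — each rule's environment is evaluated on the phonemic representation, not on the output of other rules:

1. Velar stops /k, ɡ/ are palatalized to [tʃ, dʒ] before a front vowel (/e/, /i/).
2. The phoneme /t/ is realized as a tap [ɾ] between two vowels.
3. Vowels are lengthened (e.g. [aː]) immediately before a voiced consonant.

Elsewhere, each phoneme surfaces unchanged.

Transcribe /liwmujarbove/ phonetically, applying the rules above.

/l/ stays [l].
/i/ (between /l/ and /w/) occurs before a voiced consonant → [iː] by rule 3.
/w/ (between /i/ and /m/) is unaffected → [w].
/m/ — not in any rule's target class → [m].
/u/ (between /m/ and /j/) occurs before a voiced consonant → [uː] by rule 3.
/j/ stays [j].
/a/ — between /j/ and /r/, before a voiced consonant — surfaces as [aː] (rule 3).
/r/ (between /a/ and /b/) is unaffected → [r].
/b/ (between /r/ and /o/): no rule targets it → [b].
/o/ (between /b/ and /v/): before a voiced consonant, so rule 3 applies → [oː].
/v/ (between /o/ and /e/): no rule targets it → [v].
/e/ (word-final) fails the environment for rule 3, so it stays [e].

[liːwmuːjaːrboːve]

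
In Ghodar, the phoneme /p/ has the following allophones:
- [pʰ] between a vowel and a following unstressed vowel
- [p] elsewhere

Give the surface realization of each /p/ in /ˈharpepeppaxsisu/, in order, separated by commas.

Occurrence 1 (position 4): no conditioning environment matches → elsewhere allophone [p].
Occurrence 2 (position 6): between a vowel and a following unstressed vowel → [pʰ].
Occurrence 3 (position 8): no conditioning environment matches → elsewhere allophone [p].
Occurrence 4 (position 9): no conditioning environment matches → elsewhere allophone [p].

[p], [pʰ], [p], [p]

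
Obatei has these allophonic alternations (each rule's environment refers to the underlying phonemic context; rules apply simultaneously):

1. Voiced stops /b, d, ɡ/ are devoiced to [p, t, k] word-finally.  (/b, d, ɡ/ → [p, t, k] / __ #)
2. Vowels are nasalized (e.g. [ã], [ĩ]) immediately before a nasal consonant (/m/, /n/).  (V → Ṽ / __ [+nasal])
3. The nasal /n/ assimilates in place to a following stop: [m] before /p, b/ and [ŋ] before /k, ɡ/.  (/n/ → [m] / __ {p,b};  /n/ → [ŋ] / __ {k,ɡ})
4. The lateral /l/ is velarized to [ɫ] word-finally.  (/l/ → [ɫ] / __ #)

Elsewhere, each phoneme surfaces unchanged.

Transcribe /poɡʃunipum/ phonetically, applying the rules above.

[poɡʃũnipũm]

/p/ — not in any rule's target class → [p].
/o/ (between /p/ and /ɡ/) is in the target of rule 2 but the environment (before a nasal consonant) is not met → [o].
/ɡ/ (between /o/ and /ʃ/) fails the environment for rule 1, so it stays [ɡ].
/ʃ/ stays [ʃ].
/u/ (between /ʃ/ and /n/) occurs before a nasal consonant → [ũ] by rule 2.
/n/ (between /u/ and /i/) fails the environment for rule 3, so it stays [n].
/i/ — between /n/ and /p/; rule 2 does not apply here → [i].
/p/ (between /i/ and /u/) is unaffected → [p].
/u/ meets the environment for rule 2 (before a nasal consonant) → [ũ].
/m/ (word-final): no rule targets it → [m].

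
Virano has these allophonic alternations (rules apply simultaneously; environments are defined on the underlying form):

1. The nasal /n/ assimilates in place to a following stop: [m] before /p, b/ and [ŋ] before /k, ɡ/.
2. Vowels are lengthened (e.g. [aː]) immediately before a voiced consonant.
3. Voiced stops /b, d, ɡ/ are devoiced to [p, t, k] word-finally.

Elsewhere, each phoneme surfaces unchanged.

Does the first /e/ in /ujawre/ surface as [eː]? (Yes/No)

No

/e/ — word-final; rule 2 does not apply here → [e].
The actual realization is [e], not [eː].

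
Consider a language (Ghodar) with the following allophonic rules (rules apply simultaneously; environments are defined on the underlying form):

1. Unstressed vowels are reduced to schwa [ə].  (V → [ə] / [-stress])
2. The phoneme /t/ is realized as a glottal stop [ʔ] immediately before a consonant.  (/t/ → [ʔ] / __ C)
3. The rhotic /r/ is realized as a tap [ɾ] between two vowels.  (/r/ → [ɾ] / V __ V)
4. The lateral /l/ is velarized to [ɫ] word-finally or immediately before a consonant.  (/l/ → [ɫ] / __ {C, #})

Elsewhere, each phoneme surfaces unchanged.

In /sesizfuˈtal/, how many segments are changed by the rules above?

Segments that undergo a rule: /e/ → [ə] (rule 1); /i/ → [ə] (rule 1); /u/ → [ə] (rule 1); /l/ → [ɫ] (rule 4).
All other segments surface unchanged.

4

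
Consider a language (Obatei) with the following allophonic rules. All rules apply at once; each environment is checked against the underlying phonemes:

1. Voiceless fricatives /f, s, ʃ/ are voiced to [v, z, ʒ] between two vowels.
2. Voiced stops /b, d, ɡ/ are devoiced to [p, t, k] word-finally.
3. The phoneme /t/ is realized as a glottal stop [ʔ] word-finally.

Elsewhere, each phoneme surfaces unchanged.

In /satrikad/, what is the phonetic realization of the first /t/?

[t]

/t/ (between /a/ and /r/) fails the environment for rule 3, so it stays [t].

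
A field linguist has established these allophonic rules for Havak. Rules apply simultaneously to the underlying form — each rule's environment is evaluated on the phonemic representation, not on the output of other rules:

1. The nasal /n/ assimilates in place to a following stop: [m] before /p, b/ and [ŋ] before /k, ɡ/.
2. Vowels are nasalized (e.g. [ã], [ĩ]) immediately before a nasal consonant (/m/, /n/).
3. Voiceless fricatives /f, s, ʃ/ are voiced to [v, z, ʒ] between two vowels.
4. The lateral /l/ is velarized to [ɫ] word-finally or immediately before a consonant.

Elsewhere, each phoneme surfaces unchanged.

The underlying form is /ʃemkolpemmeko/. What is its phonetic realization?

[ʃẽmkoɫpẽmmeko]

/ʃ/ (word-initial) is in the target of rule 3 but the environment (between two vowels) is not met → [ʃ].
/e/ meets the environment for rule 2 (before a nasal consonant) → [ẽ].
/m/ stays [m].
/k/ (between /m/ and /o/): no rule targets it → [k].
/o/ — between /k/ and /l/; rule 2 does not apply here → [o].
Rule 4 applies to /l/ (between /o/ and /p/: word-finally or immediately before a consonant) → [ɫ].
/p/ (between /l/ and /e/) is unaffected → [p].
/e/ (between /p/ and /m/): before a nasal consonant, so rule 2 applies → [ẽ].
/m/ (between /e/ and /m/): no rule targets it → [m].
/m/ (between /m/ and /e/) is unaffected → [m].
/e/ (between /m/ and /k/) is in the target of rule 2 but the environment (before a nasal consonant) is not met → [e].
/k/ stays [k].
/o/ (word-final) fails the environment for rule 2, so it stays [o].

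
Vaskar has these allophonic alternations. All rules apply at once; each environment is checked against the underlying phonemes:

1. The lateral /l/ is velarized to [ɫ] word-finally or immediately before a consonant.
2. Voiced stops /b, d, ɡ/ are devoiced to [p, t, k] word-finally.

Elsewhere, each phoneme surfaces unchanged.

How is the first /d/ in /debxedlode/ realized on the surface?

[d]

/d/ (word-initial) is in the target of rule 2 but the environment (word-finally) is not met → [d].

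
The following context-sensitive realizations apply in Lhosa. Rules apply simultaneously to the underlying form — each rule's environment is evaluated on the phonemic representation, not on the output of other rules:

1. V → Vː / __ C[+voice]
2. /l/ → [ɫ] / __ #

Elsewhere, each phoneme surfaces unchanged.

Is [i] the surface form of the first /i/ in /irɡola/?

Rule 1 applies to /i/ (word-initial: before a voiced consonant) → [iː].
The actual realization is [iː], not [i].

No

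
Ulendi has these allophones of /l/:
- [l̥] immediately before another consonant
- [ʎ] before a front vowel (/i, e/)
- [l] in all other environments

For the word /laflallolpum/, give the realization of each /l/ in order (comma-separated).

[l], [l], [l̥], [l], [l̥]

Occurrence 1 (position 1): no conditioning environment matches → elsewhere allophone [l].
Occurrence 2 (position 4): no conditioning environment matches → elsewhere allophone [l].
Occurrence 3 (position 6): immediately before another consonant → [l̥].
Occurrence 4 (position 7): no conditioning environment matches → elsewhere allophone [l].
Occurrence 5 (position 9): immediately before another consonant → [l̥].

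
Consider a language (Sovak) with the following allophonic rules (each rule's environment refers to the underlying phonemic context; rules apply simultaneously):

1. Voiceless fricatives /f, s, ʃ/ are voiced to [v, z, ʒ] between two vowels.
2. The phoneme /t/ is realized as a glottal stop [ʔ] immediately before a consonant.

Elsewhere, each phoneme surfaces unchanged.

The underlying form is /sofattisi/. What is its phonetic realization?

/s/ (word-initial) is in the target of rule 1 but the environment (between two vowels) is not met → [s].
/o/ stays [o].
Rule 1 applies to /f/ (between /o/ and /a/: between two vowels) → [v].
/a/ (between /f/ and /t/): no rule targets it → [a].
Rule 2 applies to /t/ (between /a/ and /t/: immediately before a consonant) → [ʔ].
/t/ (between /t/ and /i/) fails the environment for rule 2, so it stays [t].
/i/ stays [i].
Rule 1 applies to /s/ (between /i/ and /i/: between two vowels) → [z].
/i/ — not in any rule's target class → [i].

[sovaʔtizi]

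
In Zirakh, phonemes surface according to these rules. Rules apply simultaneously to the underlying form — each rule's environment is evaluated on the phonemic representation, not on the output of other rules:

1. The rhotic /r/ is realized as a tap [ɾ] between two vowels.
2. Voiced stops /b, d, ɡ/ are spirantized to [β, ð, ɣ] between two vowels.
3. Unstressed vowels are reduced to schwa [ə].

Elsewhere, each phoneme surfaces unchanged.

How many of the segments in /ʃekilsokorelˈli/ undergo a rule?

6

Segments that undergo a rule: /e/ → [ə] (rule 3); /i/ → [ə] (rule 3); /o/ → [ə] (rule 3); /o/ → [ə] (rule 3); /r/ → [ɾ] (rule 1); /e/ → [ə] (rule 3).
All other segments surface unchanged.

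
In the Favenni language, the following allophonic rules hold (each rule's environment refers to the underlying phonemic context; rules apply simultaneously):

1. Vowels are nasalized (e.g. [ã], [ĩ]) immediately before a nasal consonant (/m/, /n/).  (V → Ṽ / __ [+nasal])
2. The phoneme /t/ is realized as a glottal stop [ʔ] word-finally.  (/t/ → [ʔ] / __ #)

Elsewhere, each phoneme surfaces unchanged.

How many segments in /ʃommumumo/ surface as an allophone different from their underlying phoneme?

Segments that undergo a rule: /o/ → [õ] (rule 1); /u/ → [ũ] (rule 1); /u/ → [ũ] (rule 1).
All other segments surface unchanged.

3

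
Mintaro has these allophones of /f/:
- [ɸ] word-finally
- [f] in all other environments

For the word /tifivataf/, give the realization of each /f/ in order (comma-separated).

Occurrence 1 (position 3): no conditioning environment matches → elsewhere allophone [f].
Occurrence 2 (position 9): word-finally → [ɸ].

[f], [ɸ]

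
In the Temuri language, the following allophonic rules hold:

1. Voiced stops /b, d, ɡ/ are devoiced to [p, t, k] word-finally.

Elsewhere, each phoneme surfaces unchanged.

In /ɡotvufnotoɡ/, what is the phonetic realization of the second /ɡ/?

Rule 1 applies to /ɡ/ (word-final: word-finally) → [k].

[k]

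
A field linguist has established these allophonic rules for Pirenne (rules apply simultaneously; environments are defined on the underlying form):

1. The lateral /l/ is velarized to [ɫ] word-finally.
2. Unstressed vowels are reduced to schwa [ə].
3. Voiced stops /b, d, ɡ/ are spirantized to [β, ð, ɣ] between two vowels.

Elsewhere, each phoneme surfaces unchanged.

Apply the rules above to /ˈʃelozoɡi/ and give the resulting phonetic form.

/ʃ/ stays [ʃ].
/e/ (between /ʃ/ and /l/): rule 2 targets it, but not in an unstressed syllable → unchanged [e].
/l/ — between /e/ and /o/; rule 1 does not apply here → [l].
/o/ — between /l/ and /z/, in an unstressed syllable — surfaces as [ə] (rule 2).
/z/ (between /o/ and /o/) is unaffected → [z].
Rule 2 applies to /o/ (between /z/ and /ɡ/: in an unstressed syllable) → [ə].
/ɡ/ (between /o/ and /i/) occurs between two vowels → [ɣ] by rule 3.
Rule 2 applies to /i/ (word-final: in an unstressed syllable) → [ə].

[ˈʃeləzəɣə]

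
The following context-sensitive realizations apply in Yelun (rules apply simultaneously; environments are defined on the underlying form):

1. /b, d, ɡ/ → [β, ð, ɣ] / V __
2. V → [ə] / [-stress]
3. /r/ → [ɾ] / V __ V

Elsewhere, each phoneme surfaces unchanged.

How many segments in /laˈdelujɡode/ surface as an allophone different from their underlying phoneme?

6

Segments that undergo a rule: /a/ → [ə] (rule 2); /d/ → [ð] (rule 1); /u/ → [ə] (rule 2); /o/ → [ə] (rule 2); /d/ → [ð] (rule 1); /e/ → [ə] (rule 2).
All other segments surface unchanged.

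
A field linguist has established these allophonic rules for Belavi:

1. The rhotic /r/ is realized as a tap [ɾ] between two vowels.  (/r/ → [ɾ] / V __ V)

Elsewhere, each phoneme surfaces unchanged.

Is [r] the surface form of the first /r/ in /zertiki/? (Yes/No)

/r/ (between /e/ and /t/): rule 1 targets it, but not between two vowels → unchanged [r].
The actual realization is [r], which matches [r].

Yes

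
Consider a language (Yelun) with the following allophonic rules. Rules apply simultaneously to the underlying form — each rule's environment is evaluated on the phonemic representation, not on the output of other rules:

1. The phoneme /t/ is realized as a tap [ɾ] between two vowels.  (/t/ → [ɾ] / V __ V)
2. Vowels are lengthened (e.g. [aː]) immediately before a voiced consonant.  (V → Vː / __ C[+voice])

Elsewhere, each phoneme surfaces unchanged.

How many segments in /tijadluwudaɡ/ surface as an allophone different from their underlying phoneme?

5

Segments that undergo a rule: /i/ → [iː] (rule 2); /a/ → [aː] (rule 2); /u/ → [uː] (rule 2); /u/ → [uː] (rule 2); /a/ → [aː] (rule 2).
All other segments surface unchanged.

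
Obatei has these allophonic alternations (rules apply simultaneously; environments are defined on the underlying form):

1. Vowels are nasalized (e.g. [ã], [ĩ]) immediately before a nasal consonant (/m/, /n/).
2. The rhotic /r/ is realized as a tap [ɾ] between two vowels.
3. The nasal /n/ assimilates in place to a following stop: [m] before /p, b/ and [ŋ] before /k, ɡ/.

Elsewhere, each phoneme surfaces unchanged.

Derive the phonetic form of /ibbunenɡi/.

[ibbũnẽŋɡi]

/i/ (word-initial) fails the environment for rule 1, so it stays [i].
/b/ stays [b].
/b/ stays [b].
/u/ — between /b/ and /n/, before a nasal consonant — surfaces as [ũ] (rule 1).
/n/ — between /u/ and /e/; rule 3 does not apply here → [n].
/e/ (between /n/ and /n/) occurs before a nasal consonant → [ẽ] by rule 1.
/n/ (between /e/ and /ɡ/): before a labial or velar stop, so rule 3 applies → [ŋ].
/ɡ/ (between /n/ and /i/) is unaffected → [ɡ].
/i/ (word-final): rule 1 targets it, but not before a nasal consonant → unchanged [i].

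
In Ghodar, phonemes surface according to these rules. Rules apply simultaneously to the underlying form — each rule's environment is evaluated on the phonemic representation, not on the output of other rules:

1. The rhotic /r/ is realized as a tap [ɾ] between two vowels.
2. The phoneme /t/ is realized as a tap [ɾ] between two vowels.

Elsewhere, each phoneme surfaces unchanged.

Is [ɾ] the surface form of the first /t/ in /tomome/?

/t/ — word-initial; rule 2 does not apply here → [t].
The actual realization is [t], not [ɾ].

No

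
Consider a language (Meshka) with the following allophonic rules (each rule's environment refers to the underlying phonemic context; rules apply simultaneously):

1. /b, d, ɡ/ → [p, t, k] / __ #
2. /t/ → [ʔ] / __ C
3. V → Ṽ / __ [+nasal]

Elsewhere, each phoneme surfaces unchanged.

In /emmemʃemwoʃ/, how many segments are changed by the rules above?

3

Segments that undergo a rule: /e/ → [ẽ] (rule 3); /e/ → [ẽ] (rule 3); /e/ → [ẽ] (rule 3).
All other segments surface unchanged.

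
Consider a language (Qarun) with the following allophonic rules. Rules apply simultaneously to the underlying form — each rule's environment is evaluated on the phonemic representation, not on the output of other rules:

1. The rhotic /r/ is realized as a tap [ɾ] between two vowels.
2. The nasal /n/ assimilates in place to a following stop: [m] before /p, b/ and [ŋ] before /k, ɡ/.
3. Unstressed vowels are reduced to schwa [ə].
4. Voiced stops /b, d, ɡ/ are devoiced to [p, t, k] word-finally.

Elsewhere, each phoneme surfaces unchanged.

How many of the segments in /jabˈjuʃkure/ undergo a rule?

Segments that undergo a rule: /a/ → [ə] (rule 3); /u/ → [ə] (rule 3); /r/ → [ɾ] (rule 1); /e/ → [ə] (rule 3).
All other segments surface unchanged.

4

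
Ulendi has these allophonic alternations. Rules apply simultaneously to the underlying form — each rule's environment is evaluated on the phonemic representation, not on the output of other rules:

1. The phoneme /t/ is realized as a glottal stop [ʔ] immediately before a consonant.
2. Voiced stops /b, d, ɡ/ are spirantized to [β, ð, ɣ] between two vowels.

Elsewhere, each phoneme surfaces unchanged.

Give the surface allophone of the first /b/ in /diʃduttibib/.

/b/ (between /i/ and /i/) occurs between two vowels → [β] by rule 2.

[β]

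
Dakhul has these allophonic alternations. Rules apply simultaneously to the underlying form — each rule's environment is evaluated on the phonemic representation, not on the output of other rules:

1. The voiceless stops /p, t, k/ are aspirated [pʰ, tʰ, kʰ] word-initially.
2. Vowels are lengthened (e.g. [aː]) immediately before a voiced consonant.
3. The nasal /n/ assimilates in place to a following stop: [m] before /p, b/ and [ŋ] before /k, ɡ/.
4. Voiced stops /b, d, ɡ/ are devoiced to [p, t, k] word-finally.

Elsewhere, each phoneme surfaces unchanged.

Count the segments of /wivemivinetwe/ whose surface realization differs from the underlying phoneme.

4

Segments that undergo a rule: /i/ → [iː] (rule 2); /e/ → [eː] (rule 2); /i/ → [iː] (rule 2); /i/ → [iː] (rule 2).
All other segments surface unchanged.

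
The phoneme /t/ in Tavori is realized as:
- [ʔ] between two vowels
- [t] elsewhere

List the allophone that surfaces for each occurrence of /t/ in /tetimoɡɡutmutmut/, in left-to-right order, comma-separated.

[t], [ʔ], [t], [t], [t]

Occurrence 1 (position 1): no conditioning environment matches → elsewhere allophone [t].
Occurrence 2 (position 3): between two vowels → [ʔ].
Occurrence 3 (position 10): no conditioning environment matches → elsewhere allophone [t].
Occurrence 4 (position 13): no conditioning environment matches → elsewhere allophone [t].
Occurrence 5 (position 16): no conditioning environment matches → elsewhere allophone [t].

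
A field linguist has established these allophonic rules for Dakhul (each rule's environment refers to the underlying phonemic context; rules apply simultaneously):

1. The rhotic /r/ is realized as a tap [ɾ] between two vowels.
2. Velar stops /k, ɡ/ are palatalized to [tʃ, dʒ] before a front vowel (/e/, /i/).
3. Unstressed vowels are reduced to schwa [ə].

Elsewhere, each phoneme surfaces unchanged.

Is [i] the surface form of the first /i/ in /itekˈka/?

/i/ (word-initial) occurs in an unstressed syllable → [ə] by rule 3.
The actual realization is [ə], not [i].

No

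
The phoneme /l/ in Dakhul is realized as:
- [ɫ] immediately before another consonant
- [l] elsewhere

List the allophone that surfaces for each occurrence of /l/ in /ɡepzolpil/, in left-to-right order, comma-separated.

[ɫ], [l]

Occurrence 1 (position 6): immediately before another consonant → [ɫ].
Occurrence 2 (position 9): no conditioning environment matches → elsewhere allophone [l].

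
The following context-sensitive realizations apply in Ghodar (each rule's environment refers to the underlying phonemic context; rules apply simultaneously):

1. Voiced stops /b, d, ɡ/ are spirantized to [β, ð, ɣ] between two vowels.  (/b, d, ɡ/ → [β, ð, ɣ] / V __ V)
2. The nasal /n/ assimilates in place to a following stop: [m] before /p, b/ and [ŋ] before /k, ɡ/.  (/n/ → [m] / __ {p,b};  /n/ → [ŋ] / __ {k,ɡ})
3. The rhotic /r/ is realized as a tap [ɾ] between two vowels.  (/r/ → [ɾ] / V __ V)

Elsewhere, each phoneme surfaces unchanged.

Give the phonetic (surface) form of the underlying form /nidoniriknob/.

/n/ — word-initial; rule 2 does not apply here → [n].
/i/ (between /n/ and /d/) is unaffected → [i].
/d/ (between /i/ and /o/): between two vowels, so rule 1 applies → [ð].
/o/ stays [o].
/n/ (between /o/ and /i/) is in the target of rule 2 but the environment (before a labial or velar stop) is not met → [n].
/i/ — not in any rule's target class → [i].
/r/ (between /i/ and /i/): between two vowels, so rule 3 applies → [ɾ].
/i/ — not in any rule's target class → [i].
/k/ — not in any rule's target class → [k].
/n/ (between /k/ and /o/) fails the environment for rule 2, so it stays [n].
/o/ stays [o].
/b/ (word-final) is in the target of rule 1 but the environment (between two vowels) is not met → [b].

[niðoniɾiknob]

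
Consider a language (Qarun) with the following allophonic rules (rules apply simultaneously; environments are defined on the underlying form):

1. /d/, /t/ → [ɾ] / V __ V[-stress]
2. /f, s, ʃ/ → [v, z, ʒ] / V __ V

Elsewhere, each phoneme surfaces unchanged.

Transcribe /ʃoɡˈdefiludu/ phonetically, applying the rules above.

[ʃoɡˈdeviluɾu]

/ʃ/ (word-initial): rule 2 targets it, but not between two vowels → unchanged [ʃ].
/o/ (between /ʃ/ and /ɡ/) is unaffected → [o].
/ɡ/ (between /o/ and /d/): no rule targets it → [ɡ].
/d/ (between /ɡ/ and /e/): rule 1 targets it, but not between a vowel and a following unstressed vowel → unchanged [d].
/e/ (between /d/ and /f/): no rule targets it → [e].
/f/ (between /e/ and /i/): between two vowels, so rule 2 applies → [v].
/i/ (between /f/ and /l/) is unaffected → [i].
/l/ (between /i/ and /u/): no rule targets it → [l].
/u/ — not in any rule's target class → [u].
Rule 1 applies to /d/ (between /u/ and /u/: between a vowel and a following unstressed vowel) → [ɾ].
/u/ (word-final) is unaffected → [u].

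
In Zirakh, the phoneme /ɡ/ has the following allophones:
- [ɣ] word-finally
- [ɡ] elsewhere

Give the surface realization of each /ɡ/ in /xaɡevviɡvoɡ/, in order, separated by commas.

[ɡ], [ɡ], [ɣ]

Occurrence 1 (position 3): no conditioning environment matches → elsewhere allophone [ɡ].
Occurrence 2 (position 8): no conditioning environment matches → elsewhere allophone [ɡ].
Occurrence 3 (position 11): word-finally → [ɣ].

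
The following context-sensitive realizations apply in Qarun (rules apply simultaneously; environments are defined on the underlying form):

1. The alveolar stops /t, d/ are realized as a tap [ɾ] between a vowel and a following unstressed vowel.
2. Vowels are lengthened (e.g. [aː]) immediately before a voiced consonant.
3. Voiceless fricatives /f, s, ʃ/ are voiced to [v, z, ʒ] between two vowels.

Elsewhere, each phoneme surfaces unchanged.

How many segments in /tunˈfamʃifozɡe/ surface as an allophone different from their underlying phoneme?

Segments that undergo a rule: /u/ → [uː] (rule 2); /a/ → [aː] (rule 2); /f/ → [v] (rule 3); /o/ → [oː] (rule 2).
All other segments surface unchanged.

4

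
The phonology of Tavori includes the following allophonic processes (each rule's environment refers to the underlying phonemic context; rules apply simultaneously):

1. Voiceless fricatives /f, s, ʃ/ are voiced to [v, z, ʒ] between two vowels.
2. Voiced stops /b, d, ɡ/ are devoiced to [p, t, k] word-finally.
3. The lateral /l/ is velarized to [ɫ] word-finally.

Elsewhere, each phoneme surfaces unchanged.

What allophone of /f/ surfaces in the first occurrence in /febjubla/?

[f]

/f/ (word-initial) is in the target of rule 1 but the environment (between two vowels) is not met → [f].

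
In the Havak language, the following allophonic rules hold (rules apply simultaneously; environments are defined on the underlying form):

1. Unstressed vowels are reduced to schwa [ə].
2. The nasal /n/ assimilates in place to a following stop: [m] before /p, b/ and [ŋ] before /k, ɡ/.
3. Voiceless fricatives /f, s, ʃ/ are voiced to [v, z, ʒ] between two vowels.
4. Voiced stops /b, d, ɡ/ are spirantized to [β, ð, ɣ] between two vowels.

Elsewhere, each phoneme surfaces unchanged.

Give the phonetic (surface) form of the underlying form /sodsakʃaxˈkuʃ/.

[sədsəkʃəxˈkuʃ]

/s/ (word-initial) fails the environment for rule 3, so it stays [s].
/o/ (between /s/ and /d/) occurs in an unstressed syllable → [ə] by rule 1.
/d/ — between /o/ and /s/; rule 4 does not apply here → [d].
/s/ (between /d/ and /a/) is in the target of rule 3 but the environment (between two vowels) is not met → [s].
/a/ — between /s/ and /k/, in an unstressed syllable — surfaces as [ə] (rule 1).
/k/ — not in any rule's target class → [k].
/ʃ/ (between /k/ and /a/) fails the environment for rule 3, so it stays [ʃ].
/a/ — between /ʃ/ and /x/, in an unstressed syllable — surfaces as [ə] (rule 1).
/x/ (between /a/ and /k/) is unaffected → [x].
/k/ stays [k].
/u/ — between /k/ and /ʃ/; rule 1 does not apply here → [u].
/ʃ/ — word-final; rule 3 does not apply here → [ʃ].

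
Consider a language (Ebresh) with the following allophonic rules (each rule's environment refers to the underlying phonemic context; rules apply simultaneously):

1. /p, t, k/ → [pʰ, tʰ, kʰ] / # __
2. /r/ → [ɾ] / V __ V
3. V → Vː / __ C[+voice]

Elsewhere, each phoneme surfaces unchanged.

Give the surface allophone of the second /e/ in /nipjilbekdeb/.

[eː]

/e/ (between /d/ and /b/): before a voiced consonant, so rule 3 applies → [eː].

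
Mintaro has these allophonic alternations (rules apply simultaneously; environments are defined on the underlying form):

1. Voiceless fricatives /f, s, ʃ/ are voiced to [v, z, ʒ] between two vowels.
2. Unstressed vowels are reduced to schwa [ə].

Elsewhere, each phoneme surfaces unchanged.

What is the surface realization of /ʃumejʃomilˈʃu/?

[ʃəməjʃəməlˈʃu]

/ʃ/ (word-initial) fails the environment for rule 1, so it stays [ʃ].
/u/ — between /ʃ/ and /m/, in an unstressed syllable — surfaces as [ə] (rule 2).
/e/ (between /m/ and /j/): in an unstressed syllable, so rule 2 applies → [ə].
/ʃ/ — between /j/ and /o/; rule 1 does not apply here → [ʃ].
/o/ (between /ʃ/ and /m/): in an unstressed syllable, so rule 2 applies → [ə].
/i/ (between /m/ and /l/): in an unstressed syllable, so rule 2 applies → [ə].
/ʃ/ — between /l/ and /u/; rule 1 does not apply here → [ʃ].
/u/ (word-final) is in the target of rule 2 but the environment (in an unstressed syllable) is not met → [u].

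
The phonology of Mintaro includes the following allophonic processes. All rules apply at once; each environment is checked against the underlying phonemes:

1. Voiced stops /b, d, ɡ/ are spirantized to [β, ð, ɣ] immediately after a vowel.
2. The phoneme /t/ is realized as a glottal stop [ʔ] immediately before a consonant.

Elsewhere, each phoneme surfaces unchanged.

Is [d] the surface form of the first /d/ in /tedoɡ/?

No

/d/ (between /e/ and /o/): immediately after a vowel, so rule 1 applies → [ð].
The actual realization is [ð], not [d].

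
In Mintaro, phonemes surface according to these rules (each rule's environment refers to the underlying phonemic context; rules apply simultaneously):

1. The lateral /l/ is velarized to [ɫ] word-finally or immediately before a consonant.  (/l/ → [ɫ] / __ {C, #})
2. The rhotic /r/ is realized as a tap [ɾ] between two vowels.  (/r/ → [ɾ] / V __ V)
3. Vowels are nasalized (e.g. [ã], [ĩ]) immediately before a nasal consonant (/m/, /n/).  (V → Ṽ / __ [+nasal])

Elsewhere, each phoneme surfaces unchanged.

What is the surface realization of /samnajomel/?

/s/ (word-initial) is unaffected → [s].
Rule 3 applies to /a/ (between /s/ and /m/: before a nasal consonant) → [ã].
/m/ stays [m].
/n/ (between /m/ and /a/) is unaffected → [n].
/a/ — between /n/ and /j/; rule 3 does not apply here → [a].
/j/ — not in any rule's target class → [j].
/o/ — between /j/ and /m/, before a nasal consonant — surfaces as [õ] (rule 3).
/m/ (between /o/ and /e/): no rule targets it → [m].
/e/ — between /m/ and /l/; rule 3 does not apply here → [e].
/l/ (word-final) occurs word-finally or immediately before a consonant → [ɫ] by rule 1.

[sãmnajõmeɫ]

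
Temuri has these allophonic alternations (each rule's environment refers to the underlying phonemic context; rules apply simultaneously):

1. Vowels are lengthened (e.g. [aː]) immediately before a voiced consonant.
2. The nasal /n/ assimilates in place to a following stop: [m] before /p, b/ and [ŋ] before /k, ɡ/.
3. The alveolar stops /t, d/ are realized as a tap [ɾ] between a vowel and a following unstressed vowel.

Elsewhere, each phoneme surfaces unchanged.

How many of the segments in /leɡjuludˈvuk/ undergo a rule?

3

Segments that undergo a rule: /e/ → [eː] (rule 1); /u/ → [uː] (rule 1); /u/ → [uː] (rule 1).
All other segments surface unchanged.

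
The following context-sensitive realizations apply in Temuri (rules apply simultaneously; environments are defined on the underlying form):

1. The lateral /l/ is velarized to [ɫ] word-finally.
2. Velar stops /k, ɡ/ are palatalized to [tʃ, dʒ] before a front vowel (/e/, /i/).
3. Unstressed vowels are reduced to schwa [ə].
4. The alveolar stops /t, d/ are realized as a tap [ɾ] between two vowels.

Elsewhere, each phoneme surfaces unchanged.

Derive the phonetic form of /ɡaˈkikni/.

/ɡ/ (word-initial) is in the target of rule 2 but the environment (before a front vowel) is not met → [ɡ].
Rule 3 applies to /a/ (between /ɡ/ and /k/: in an unstressed syllable) → [ə].
/k/ (between /a/ and /i/) occurs before a front vowel → [tʃ] by rule 2.
/i/ (between /k/ and /k/): rule 3 targets it, but not in an unstressed syllable → unchanged [i].
/k/ (between /i/ and /n/) is in the target of rule 2 but the environment (before a front vowel) is not met → [k].
/n/ (between /k/ and /i/): no rule targets it → [n].
/i/ (word-final): in an unstressed syllable, so rule 3 applies → [ə].

[ɡəˈtʃiknə]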